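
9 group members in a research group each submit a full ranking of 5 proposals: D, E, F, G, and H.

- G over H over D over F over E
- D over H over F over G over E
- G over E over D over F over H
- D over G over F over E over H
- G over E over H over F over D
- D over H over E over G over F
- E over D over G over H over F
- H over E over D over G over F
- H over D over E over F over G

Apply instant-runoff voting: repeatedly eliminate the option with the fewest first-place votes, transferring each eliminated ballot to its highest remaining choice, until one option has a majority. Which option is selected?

Round 1: D 3, G 3, H 2, E 1, F 0. F has the fewest and is eliminated.
Round 2: D 3, G 3, H 2, E 1. E has the fewest and is eliminated.
Round 3: D 4, G 3, H 2. H has the fewest and is eliminated.
Round 4: D 6, G 3. D has a majority.

D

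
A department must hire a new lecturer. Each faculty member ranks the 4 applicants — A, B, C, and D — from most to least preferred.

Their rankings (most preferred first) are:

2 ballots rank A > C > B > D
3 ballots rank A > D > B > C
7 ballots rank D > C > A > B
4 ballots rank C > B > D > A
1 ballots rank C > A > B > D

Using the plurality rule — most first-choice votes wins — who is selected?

D

First-place vote totals:
  A: 5
  B: 0
  C: 5
  D: 7
D has the most first-place votes.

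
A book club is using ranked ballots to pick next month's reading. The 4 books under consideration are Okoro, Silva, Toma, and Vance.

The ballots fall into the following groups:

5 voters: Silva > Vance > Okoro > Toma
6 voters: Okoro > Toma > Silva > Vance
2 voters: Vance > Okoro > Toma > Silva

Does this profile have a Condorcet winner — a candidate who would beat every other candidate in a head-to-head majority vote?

Head-to-head results (13 voters total):
Okoro vs Silva: Okoro wins 8–5.
Okoro vs Toma: Okoro wins 13–0.
Okoro vs Vance: Vance wins 7–6.
Silva vs Toma: Toma wins 8–5.
Silva vs Vance: Silva wins 11–2.
Toma vs Vance: Vance wins 7–6.
No candidate beats all others: Okoro beats Silva beats Vance beats Okoro, a majority cycle.

No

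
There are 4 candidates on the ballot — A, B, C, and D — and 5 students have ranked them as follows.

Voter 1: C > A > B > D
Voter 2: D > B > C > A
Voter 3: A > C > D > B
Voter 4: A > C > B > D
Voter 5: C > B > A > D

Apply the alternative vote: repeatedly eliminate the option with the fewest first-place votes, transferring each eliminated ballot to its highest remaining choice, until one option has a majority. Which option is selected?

C

Round 1: A 2, C 2, D 1, B 0. B has the fewest and is eliminated.
Round 2: A 2, C 2, D 1. D has the fewest and is eliminated.
Round 3: C 3, A 2. C has a majority.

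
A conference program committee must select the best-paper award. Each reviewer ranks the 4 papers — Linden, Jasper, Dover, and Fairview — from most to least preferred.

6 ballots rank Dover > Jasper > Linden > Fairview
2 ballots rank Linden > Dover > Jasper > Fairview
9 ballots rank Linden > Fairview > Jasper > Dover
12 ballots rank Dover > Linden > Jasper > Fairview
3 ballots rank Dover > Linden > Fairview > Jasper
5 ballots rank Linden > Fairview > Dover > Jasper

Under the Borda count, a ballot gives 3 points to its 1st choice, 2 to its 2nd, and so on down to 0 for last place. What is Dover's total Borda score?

Borda scores:
  Linden: 6·1 + 2·3 + 9·3 + 12·2 + 3·2 + 5·3 = 84
  Jasper: 6·2 + 2·1 + 9·1 + 12·1 + 3·0 + 5·0 = 35
  Dover: 6·3 + 2·2 + 9·0 + 12·3 + 3·3 + 5·1 = 72
  Fairview: 6·0 + 2·0 + 9·2 + 12·0 + 3·1 + 5·2 = 31

72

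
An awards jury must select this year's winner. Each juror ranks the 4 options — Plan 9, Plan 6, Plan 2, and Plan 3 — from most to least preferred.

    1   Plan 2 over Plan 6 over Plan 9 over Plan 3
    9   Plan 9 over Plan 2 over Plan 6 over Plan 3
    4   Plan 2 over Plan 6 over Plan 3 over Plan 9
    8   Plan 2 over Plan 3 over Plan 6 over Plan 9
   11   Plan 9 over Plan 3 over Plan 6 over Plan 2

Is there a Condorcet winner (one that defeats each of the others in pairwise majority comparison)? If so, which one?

Plan 9

Head-to-head results (33 voters total):
Plan 9 vs Plan 6: Plan 9 wins 20–13.
Plan 9 vs Plan 2: Plan 9 wins 20–13.
Plan 9 vs Plan 3: Plan 9 wins 21–12.
Plan 6 vs Plan 2: Plan 2 wins 22–11.
Plan 6 vs Plan 3: Plan 3 wins 19–14.
Plan 2 vs Plan 3: Plan 2 wins 22–11.
Plan 9 beats each rival — Plan 6 (20–13), Plan 2 (20–13), Plan 3 (21–12) — so Plan 9 is the Condorcet winner.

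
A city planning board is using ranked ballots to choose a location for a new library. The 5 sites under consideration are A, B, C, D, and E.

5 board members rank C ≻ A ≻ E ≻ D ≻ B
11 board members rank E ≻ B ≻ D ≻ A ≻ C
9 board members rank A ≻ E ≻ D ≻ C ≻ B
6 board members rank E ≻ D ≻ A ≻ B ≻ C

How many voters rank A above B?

Ballots ranking A above B: 5+9+6 = 20.
Ballots ranking B above A: 11.
So 20 of 31 voters prefer A to B.

20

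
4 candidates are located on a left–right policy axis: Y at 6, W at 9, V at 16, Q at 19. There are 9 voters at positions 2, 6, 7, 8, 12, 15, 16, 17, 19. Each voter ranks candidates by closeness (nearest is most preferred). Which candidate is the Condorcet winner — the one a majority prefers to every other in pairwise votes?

W

With single-peaked preferences on a line, the Condorcet winner is the candidate closest to the median voter.
The median voter (position 12) is closest to W at 9.
Check: W vs Y — voters closer to W: 6 of 9.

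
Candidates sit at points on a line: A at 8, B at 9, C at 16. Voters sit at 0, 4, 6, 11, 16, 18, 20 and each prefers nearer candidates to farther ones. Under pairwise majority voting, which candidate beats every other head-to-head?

With single-peaked preferences on a line, the Condorcet winner is the candidate closest to the median voter.
The median voter (position 11) is closest to B at 9.
Check: B vs A — voters closer to B: 4 of 7.

B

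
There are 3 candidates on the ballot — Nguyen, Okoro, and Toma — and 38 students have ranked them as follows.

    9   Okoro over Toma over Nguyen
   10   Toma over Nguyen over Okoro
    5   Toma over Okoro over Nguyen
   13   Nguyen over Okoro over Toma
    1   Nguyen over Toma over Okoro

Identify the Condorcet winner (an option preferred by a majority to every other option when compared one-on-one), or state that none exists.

Head-to-head results (38 voters total):
Nguyen vs Okoro: Nguyen wins 24–14.
Nguyen vs Toma: Toma wins 24–14.
Okoro vs Toma: Okoro wins 22–16.
No candidate beats all others: Nguyen beats Okoro beats Toma beats Nguyen, a majority cycle.

None — there is no Condorcet winner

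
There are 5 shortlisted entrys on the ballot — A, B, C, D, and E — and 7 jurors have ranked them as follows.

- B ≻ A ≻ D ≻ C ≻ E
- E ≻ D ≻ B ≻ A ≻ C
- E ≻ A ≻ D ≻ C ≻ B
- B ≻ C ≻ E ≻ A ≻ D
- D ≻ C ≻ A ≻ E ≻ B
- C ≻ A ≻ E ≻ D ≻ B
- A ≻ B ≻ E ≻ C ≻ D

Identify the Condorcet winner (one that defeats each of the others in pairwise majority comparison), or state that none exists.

Head-to-head results (7 voters total):
A vs B: A wins 4–3.
A vs C: A wins 4–3.
A vs D: A wins 5–2.
A vs E: A wins 4–3.
B vs C: B wins 4–3.
B vs D: D wins 4–3.
B vs E: E wins 4–3.
C vs D: D wins 4–3.
C vs E: C wins 4–3.
D vs E: E wins 5–2.
A beats each rival — B (4–3), C (4–3), D (5–2), E (4–3) — so A is the Condorcet winner.

A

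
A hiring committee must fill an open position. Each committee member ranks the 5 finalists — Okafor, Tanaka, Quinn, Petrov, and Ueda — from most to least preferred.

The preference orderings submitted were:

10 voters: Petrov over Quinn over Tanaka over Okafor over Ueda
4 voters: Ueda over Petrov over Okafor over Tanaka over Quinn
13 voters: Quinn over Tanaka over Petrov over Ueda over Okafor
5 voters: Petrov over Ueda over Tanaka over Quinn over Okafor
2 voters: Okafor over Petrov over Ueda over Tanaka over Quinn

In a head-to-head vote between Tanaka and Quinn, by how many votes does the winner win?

12

Ballots ranking Tanaka above Quinn: 4+5+2 = 11.
Ballots ranking Quinn above Tanaka: 10+13 = 23.
Quinn wins 23–11, a margin of 12.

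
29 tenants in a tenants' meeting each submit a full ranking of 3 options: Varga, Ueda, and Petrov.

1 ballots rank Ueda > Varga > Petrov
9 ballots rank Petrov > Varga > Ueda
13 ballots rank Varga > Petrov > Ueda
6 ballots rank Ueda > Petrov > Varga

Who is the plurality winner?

Varga

First-place vote totals:
  Varga: 13
  Ueda: 7
  Petrov: 9
Varga has the most first-place votes.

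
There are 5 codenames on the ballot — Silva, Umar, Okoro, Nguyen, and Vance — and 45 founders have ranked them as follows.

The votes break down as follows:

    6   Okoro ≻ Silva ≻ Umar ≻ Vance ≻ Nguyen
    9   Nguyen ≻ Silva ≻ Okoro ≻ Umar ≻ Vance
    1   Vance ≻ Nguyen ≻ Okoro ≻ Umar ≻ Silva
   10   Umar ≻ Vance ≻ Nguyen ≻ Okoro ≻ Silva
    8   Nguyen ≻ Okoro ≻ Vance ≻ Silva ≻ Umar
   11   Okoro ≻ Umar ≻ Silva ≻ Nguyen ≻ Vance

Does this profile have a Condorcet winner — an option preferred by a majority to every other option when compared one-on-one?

Head-to-head results (45 voters total):
Silva vs Umar: Silva wins 23–22.
Silva vs Okoro: Okoro wins 36–9.
Silva vs Nguyen: Nguyen wins 28–17.
Silva vs Vance: Silva wins 26–19.
Umar vs Okoro: Okoro wins 35–10.
Umar vs Nguyen: Umar wins 27–18.
Umar vs Vance: Umar wins 36–9.
Okoro vs Nguyen: Nguyen wins 28–17.
Okoro vs Vance: Okoro wins 34–11.
Nguyen vs Vance: Nguyen wins 28–17.
No candidate beats all others: Silva beats Umar beats Nguyen beats Silva, a majority cycle.

No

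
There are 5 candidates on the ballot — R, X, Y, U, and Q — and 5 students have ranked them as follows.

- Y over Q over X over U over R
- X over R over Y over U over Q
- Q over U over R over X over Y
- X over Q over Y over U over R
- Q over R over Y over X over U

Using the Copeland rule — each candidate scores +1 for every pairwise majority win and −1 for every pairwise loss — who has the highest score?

Pairwise results:
  R vs X: X wins 3–2.
  R vs Y: R wins 3–2.
  R vs U: U wins 3–2.
  R vs Q: Q wins 4–1.
  X vs Y: X wins 3–2.
  X vs U: X wins 4–1.
  X vs Q: Q wins 3–2.
  Y vs U: Y wins 4–1.
  Y vs Q: Q wins 3–2.
  U vs Q: Q wins 4–1.
Copeland scores (wins − losses):
  R: 1 − 3 = -2
  X: 3 − 1 = 2
  Y: 1 − 3 = -2
  U: 1 − 3 = -2
  Q: 4 − 0 = 4
Q has the best Copeland score.

Q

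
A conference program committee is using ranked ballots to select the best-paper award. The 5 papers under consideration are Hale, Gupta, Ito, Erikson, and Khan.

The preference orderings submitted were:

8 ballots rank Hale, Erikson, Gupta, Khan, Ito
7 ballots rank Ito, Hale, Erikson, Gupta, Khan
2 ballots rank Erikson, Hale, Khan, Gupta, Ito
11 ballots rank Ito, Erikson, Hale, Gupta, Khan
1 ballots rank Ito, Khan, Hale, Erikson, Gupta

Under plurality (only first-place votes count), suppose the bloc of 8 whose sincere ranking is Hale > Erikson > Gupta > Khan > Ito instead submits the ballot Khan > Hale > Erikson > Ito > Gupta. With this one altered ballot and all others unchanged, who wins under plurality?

Ito

First-place totals with the altered ballot: Hale 0, Gupta 0, Ito 19, Erikson 2, Khan 8.
The winner is unchanged: still Ito.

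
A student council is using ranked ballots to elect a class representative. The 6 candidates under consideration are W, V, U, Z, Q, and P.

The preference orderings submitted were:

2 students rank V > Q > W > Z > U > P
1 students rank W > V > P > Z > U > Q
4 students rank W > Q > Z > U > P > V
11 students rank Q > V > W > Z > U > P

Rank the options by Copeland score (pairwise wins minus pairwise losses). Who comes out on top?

Pairwise results:
  W vs V: V wins 13–5.
  W vs U: W wins 18–0.
  W vs Z: W wins 18–0.
  W vs Q: Q wins 13–5.
  W vs P: W wins 18–0.
  V vs U: V wins 14–4.
  V vs Z: V wins 14–4.
  V vs Q: Q wins 15–3.
  V vs P: V wins 14–4.
  U vs Z: Z wins 18–0.
  U vs Q: Q wins 17–1.
  U vs P: U wins 17–1.
  Z vs Q: Q wins 17–1.
  Z vs P: Z wins 17–1.
  Q vs P: Q wins 17–1.
Copeland scores (wins − losses):
  W: 3 − 2 = 1
  V: 4 − 1 = 3
  U: 1 − 4 = -3
  Z: 2 − 3 = -1
  Q: 5 − 0 = 5
  P: 0 − 5 = -5
Q has the best Copeland score.

Q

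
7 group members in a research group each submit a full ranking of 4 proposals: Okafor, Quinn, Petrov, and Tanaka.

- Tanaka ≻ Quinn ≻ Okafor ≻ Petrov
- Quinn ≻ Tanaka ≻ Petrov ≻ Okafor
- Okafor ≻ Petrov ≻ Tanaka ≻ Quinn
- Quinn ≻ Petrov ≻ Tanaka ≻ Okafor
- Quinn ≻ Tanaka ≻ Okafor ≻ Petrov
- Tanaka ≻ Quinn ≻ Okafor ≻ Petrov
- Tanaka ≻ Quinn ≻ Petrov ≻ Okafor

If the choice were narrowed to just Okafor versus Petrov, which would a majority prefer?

Okafor

Ballots ranking Okafor above Petrov: 4.
Ballots ranking Petrov above Okafor: 3.
Okafor wins the head-to-head, 4–3.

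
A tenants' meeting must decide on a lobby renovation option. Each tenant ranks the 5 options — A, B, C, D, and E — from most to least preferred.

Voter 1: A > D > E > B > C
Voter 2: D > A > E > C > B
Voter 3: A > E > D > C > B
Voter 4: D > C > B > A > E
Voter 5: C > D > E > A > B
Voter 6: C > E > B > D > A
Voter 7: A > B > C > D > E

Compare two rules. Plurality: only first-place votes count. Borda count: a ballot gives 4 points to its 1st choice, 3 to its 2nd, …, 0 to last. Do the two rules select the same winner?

Plurality first-place counts: A 3, B 0, C 2, D 2, E 0 → A.
Borda totals: A 17, B 8, C 15, D 18, E 12 → D.
The two rules disagree: plurality picks A, Borda picks D.

No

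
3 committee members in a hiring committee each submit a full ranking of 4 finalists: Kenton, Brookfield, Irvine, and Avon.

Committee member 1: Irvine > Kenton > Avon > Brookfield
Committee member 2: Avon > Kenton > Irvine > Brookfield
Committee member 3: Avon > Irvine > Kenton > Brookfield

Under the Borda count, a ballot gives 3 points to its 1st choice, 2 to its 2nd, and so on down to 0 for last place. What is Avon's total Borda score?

7

Borda scores:
  Kenton: 2 + 2 + 1 = 5
  Brookfield: 0 + 0 + 0 = 0
  Irvine: 3 + 1 + 2 = 6
  Avon: 1 + 3 + 3 = 7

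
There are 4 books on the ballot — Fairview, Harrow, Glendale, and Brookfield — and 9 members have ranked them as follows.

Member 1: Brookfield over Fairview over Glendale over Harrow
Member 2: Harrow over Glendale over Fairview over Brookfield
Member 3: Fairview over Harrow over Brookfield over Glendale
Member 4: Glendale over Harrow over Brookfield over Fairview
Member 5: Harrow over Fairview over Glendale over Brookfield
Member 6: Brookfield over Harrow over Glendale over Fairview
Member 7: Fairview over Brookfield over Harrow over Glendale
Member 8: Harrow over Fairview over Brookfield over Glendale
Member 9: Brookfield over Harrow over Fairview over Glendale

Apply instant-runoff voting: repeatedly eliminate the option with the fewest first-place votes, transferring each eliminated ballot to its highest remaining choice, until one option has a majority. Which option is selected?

Round 1: Harrow 3, Brookfield 3, Fairview 2, Glendale 1. Glendale has the fewest and is eliminated.
Round 2: Harrow 4, Brookfield 3, Fairview 2. Fairview has the fewest and is eliminated.
Round 3: Harrow 5, Brookfield 4. Harrow has a majority.

Harrow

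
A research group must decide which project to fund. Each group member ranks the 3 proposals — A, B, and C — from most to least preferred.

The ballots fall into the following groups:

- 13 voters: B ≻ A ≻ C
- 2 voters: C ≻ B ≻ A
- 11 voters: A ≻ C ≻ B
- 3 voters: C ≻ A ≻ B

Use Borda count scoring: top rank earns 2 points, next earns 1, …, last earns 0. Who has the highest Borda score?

Borda scores:
  A: 13·1 + 2·0 + 11·2 + 3·1 = 38
  B: 13·2 + 2·1 + 11·0 + 3·0 = 28
  C: 13·0 + 2·2 + 11·1 + 3·2 = 21
A has the highest total.

A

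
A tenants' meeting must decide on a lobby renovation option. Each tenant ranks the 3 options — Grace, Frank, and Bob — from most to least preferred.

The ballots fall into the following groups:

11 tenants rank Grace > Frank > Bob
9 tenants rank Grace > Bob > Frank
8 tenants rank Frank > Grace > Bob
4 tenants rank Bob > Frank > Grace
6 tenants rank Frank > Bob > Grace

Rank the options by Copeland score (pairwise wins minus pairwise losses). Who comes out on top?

Pairwise results:
  Grace vs Frank: Grace wins 20–18.
  Grace vs Bob: Grace wins 28–10.
  Frank vs Bob: Frank wins 25–13.
Copeland scores (wins − losses):
  Grace: 2 − 0 = 2
  Frank: 1 − 1 = 0
  Bob: 0 − 2 = -2
Grace has the best Copeland score.

Grace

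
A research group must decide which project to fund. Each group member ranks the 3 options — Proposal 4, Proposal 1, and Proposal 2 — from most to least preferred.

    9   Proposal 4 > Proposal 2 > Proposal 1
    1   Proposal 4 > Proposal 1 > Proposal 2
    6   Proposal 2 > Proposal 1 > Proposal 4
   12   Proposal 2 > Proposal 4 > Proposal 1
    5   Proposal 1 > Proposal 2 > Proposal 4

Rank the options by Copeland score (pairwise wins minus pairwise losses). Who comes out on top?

Proposal 2

Pairwise results:
  Proposal 4 vs Proposal 1: Proposal 4 wins 22–11.
  Proposal 4 vs Proposal 2: Proposal 2 wins 23–10.
  Proposal 1 vs Proposal 2: Proposal 2 wins 27–6.
Copeland scores (wins − losses):
  Proposal 4: 1 − 1 = 0
  Proposal 1: 0 − 2 = -2
  Proposal 2: 2 − 0 = 2
Proposal 2 has the best Copeland score.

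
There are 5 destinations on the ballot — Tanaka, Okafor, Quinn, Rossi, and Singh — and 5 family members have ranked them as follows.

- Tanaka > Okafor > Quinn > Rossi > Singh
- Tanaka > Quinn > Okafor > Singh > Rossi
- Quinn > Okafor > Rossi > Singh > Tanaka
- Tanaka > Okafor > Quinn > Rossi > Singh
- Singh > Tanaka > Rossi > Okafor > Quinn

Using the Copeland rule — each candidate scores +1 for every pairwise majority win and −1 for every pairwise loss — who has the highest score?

Tanaka

Pairwise results:
  Tanaka vs Okafor: Tanaka wins 4–1.
  Tanaka vs Quinn: Tanaka wins 4–1.
  Tanaka vs Rossi: Tanaka wins 4–1.
  Tanaka vs Singh: Tanaka wins 3–2.
  Okafor vs Quinn: Okafor wins 3–2.
  Okafor vs Rossi: Okafor wins 4–1.
  Okafor vs Singh: Okafor wins 4–1.
  Quinn vs Rossi: Quinn wins 4–1.
  Quinn vs Singh: Quinn wins 4–1.
  Rossi vs Singh: Rossi wins 3–2.
Copeland scores (wins − losses):
  Tanaka: 4 − 0 = 4
  Okafor: 3 − 1 = 2
  Quinn: 2 − 2 = 0
  Rossi: 1 − 3 = -2
  Singh: 0 − 4 = -4
Tanaka has the best Copeland score.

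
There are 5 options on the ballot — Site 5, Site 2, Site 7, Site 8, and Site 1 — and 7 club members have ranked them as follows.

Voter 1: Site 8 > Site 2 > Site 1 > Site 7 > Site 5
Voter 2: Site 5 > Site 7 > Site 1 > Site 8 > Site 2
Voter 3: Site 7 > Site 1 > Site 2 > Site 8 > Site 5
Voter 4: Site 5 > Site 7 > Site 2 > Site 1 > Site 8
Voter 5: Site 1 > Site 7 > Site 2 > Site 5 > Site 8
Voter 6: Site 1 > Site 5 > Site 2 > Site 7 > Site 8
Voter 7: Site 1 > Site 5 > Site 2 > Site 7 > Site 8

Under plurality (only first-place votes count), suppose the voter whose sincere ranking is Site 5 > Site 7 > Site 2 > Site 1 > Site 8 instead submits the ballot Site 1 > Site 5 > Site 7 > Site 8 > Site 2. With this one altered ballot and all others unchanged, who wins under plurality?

First-place totals with the altered ballot: Site 5 1, Site 2 0, Site 7 1, Site 8 1, Site 1 4.
The winner is unchanged: still Site 1.

Site 1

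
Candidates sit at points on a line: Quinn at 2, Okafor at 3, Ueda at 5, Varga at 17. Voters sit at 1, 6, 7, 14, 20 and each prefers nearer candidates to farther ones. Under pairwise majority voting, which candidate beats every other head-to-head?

With single-peaked preferences on a line, the Condorcet winner is the candidate closest to the median voter.
The median voter (position 7) is closest to Ueda at 5.
Check: Ueda vs Quinn — voters closer to Ueda: 4 of 5.

Ueda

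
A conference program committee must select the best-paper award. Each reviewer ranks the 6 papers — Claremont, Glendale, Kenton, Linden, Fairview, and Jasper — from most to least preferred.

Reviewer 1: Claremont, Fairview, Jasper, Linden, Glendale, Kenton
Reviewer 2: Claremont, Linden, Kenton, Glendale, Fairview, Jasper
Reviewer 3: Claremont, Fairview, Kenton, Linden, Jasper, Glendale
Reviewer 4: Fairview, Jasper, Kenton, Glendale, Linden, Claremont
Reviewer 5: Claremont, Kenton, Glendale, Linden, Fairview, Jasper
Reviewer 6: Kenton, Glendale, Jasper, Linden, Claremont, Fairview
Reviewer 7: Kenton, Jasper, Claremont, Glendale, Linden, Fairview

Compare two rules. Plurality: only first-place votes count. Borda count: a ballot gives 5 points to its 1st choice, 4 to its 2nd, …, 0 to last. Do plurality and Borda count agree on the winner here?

Plurality first-place counts: Claremont 4, Glendale 0, Kenton 2, Linden 0, Fairview 1, Jasper 0 → Claremont.
Borda totals: Claremont 24, Glendale 14, Kenton 23, Linden 14, Fairview 15, Jasper 15 → Claremont.
The two rules agree on Claremont.

Yes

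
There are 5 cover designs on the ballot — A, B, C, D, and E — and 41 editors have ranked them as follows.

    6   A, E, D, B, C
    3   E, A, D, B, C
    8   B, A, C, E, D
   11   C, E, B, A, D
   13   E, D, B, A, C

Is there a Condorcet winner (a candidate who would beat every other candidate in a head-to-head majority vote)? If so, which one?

Head-to-head results (41 voters total):
A vs B: B wins 32–9.
A vs C: A wins 30–11.
A vs D: A wins 28–13.
A vs E: E wins 27–14.
B vs C: B wins 30–11.
B vs D: D wins 22–19.
B vs E: E wins 33–8.
C vs D: D wins 22–19.
C vs E: E wins 22–19.
D vs E: E wins 41–0.
E beats each rival — A (27–14), B (33–8), C (22–19), D (41–0) — so E is the Condorcet winner.

E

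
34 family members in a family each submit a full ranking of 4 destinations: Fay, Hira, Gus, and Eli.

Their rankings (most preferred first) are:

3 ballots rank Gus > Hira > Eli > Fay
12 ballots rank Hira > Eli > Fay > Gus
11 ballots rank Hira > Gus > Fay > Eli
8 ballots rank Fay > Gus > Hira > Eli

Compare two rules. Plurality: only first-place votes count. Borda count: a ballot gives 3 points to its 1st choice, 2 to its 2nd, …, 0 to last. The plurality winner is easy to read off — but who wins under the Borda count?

Hira

Plurality first-place counts: Fay 8, Hira 23, Gus 3, Eli 0 → Hira.
Borda totals: Fay 47, Hira 83, Gus 47, Eli 27 → Hira.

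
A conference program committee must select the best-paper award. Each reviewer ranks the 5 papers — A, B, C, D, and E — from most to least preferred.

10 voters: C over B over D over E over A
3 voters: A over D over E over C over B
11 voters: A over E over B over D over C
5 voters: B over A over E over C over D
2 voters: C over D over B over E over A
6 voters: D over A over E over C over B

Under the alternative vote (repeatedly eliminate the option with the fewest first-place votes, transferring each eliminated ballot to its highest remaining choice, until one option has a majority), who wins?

A

Round 1: A 14, C 12, D 6, B 5, E 0. E has the fewest and is eliminated.
Round 2: A 14, C 12, D 6, B 5. B has the fewest and is eliminated.
Round 3: A 19, C 12, D 6. A has a majority.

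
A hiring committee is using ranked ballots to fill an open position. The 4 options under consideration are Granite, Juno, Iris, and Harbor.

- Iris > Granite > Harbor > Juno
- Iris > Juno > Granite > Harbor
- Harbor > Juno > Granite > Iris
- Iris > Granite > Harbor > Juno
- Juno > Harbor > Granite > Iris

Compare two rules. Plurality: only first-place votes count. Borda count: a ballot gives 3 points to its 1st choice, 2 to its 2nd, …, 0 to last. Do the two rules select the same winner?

Plurality first-place counts: Granite 0, Juno 1, Iris 3, Harbor 1 → Iris.
Borda totals: Granite 7, Juno 7, Iris 9, Harbor 7 → Iris.
The two rules agree on Iris.

Yes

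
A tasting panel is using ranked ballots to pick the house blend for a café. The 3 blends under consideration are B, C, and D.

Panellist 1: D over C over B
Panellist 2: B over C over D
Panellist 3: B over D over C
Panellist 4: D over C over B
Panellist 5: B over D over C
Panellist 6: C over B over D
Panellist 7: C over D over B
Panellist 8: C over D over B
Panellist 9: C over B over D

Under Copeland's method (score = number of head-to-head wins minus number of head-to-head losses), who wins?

C

Pairwise results:
  B vs C: C wins 6–3.
  B vs D: B wins 5–4.
  C vs D: C wins 5–4.
Copeland scores (wins − losses):
  B: 1 − 1 = 0
  C: 2 − 0 = 2
  D: 0 − 2 = -2
C has the best Copeland score.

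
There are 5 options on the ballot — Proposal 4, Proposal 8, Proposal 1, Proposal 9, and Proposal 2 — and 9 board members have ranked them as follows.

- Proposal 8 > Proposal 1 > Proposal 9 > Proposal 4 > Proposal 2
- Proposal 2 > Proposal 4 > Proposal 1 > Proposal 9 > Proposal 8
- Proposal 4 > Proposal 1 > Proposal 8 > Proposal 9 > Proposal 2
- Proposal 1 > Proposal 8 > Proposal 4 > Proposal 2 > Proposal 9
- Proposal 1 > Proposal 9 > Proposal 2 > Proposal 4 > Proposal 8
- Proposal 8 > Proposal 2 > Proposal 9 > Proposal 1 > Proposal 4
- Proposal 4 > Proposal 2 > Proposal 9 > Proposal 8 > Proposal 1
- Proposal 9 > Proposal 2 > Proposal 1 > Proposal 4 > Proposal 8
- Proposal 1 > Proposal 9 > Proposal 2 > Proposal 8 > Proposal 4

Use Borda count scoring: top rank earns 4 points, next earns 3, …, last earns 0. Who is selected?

Borda scores:
  Proposal 4: 1 + 3 + 4 + 2 + 1 + 0 + 4 + 1 + 0 = 16
  Proposal 8: 4 + 0 + 2 + 3 + 0 + 4 + 1 + 0 + 1 = 15
  Proposal 1: 3 + 2 + 3 + 4 + 4 + 1 + 0 + 2 + 4 = 23
  Proposal 9: 2 + 1 + 1 + 0 + 3 + 2 + 2 + 4 + 3 = 18
  Proposal 2: 0 + 4 + 0 + 1 + 2 + 3 + 3 + 3 + 2 = 18
Proposal 1 has the highest total.

Proposal 1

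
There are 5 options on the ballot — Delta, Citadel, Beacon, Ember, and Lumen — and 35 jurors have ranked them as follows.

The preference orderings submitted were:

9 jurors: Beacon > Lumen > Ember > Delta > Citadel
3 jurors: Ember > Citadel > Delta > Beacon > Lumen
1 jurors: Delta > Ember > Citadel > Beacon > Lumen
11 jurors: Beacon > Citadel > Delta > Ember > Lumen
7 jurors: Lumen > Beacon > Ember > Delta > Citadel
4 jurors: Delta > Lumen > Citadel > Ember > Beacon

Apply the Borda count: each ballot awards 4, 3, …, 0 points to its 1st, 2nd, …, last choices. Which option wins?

Borda scores:
  Delta: 9·1 + 3·2 + 4 + 11·2 + 7·1 + 4·4 = 64
  Citadel: 9·0 + 3·3 + 2 + 11·3 + 7·0 + 4·2 = 52
  Beacon: 9·4 + 3·1 + 1 + 11·4 + 7·3 + 4·0 = 105
  Ember: 9·2 + 3·4 + 3 + 11·1 + 7·2 + 4·1 = 62
  Lumen: 9·3 + 3·0 + 0 + 11·0 + 7·4 + 4·3 = 67
Beacon has the highest total.

Beacon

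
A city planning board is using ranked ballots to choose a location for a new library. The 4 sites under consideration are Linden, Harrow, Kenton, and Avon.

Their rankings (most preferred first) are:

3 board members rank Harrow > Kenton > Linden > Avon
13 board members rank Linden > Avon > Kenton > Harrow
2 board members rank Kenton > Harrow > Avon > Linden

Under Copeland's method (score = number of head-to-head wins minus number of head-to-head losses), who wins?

Pairwise results:
  Linden vs Harrow: Linden wins 13–5.
  Linden vs Kenton: Linden wins 13–5.
  Linden vs Avon: Linden wins 16–2.
  Harrow vs Kenton: Kenton wins 15–3.
  Harrow vs Avon: Avon wins 13–5.
  Kenton vs Avon: Avon wins 13–5.
Copeland scores (wins − losses):
  Linden: 3 − 0 = 3
  Harrow: 0 − 3 = -3
  Kenton: 1 − 2 = -1
  Avon: 2 − 1 = 1
Linden has the best Copeland score.

Linden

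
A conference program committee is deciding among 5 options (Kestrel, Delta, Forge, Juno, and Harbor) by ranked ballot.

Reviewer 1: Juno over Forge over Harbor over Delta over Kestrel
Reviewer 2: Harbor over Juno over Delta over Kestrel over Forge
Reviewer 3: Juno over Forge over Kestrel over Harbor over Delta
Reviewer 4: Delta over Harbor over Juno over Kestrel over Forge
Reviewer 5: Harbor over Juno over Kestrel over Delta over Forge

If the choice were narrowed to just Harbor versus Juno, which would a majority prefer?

Ballots ranking Harbor above Juno: 3.
Ballots ranking Juno above Harbor: 2.
Harbor wins the head-to-head, 3–2.

Harbor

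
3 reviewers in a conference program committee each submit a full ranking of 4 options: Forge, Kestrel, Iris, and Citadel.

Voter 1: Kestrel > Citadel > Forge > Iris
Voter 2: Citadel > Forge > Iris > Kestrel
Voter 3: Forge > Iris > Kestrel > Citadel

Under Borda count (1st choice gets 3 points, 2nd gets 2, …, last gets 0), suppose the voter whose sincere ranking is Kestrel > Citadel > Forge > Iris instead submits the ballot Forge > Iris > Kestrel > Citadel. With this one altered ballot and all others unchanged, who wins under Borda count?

Borda totals with the altered ballot: Forge 8, Kestrel 2, Iris 5, Citadel 3.
The winner is unchanged: still Forge.

Forge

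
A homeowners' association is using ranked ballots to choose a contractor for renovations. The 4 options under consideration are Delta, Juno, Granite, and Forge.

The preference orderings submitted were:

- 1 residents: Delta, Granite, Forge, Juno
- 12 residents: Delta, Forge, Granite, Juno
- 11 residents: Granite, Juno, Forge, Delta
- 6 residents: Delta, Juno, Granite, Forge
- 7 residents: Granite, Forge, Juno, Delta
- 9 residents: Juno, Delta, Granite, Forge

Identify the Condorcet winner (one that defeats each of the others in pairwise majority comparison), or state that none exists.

None — there is no Condorcet winner

Head-to-head results (46 voters total):
Delta vs Juno: Juno wins 27–19.
Delta vs Granite: Delta wins 28–18.
Delta vs Forge: Delta wins 28–18.
Juno vs Granite: Granite wins 31–15.
Juno vs Forge: Juno wins 26–20.
Granite vs Forge: Granite wins 34–12.
No candidate beats all others: Delta beats Granite beats Juno beats Delta, a majority cycle.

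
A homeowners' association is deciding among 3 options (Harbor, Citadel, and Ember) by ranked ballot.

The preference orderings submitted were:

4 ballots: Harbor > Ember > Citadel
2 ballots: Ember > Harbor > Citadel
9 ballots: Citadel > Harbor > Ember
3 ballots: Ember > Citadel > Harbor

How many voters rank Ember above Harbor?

Ballots ranking Ember above Harbor: 2+3 = 5.
Ballots ranking Harbor above Ember: 4+9 = 13.
So 5 of 18 voters prefer Ember to Harbor.

5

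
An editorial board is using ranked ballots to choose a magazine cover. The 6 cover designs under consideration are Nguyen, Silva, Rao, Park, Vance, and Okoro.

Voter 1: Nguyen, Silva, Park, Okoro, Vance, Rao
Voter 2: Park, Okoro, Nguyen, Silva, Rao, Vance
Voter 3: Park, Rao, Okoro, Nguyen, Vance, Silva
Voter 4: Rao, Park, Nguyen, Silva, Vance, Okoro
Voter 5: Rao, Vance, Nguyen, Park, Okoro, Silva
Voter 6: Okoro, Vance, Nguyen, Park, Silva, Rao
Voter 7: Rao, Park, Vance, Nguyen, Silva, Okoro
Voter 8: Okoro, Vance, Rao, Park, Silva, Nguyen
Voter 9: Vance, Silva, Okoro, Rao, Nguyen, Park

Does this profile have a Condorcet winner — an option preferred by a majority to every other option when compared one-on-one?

Head-to-head results (9 voters total):
Nguyen vs Silva: Nguyen wins 7–2.
Nguyen vs Rao: Rao wins 6–3.
Nguyen vs Park: Park wins 5–4.
Nguyen vs Vance: Vance wins 5–4.
Nguyen vs Okoro: Okoro wins 5–4.
Silva vs Rao: Rao wins 5–4.
Silva vs Park: Park wins 7–2.
Silva vs Vance: Vance wins 6–3.
Silva vs Okoro: Okoro wins 5–4.
Rao vs Park: Rao wins 5–4.
Rao vs Vance: Rao wins 5–4.
Rao vs Okoro: Okoro wins 5–4.
Park vs Vance: Park wins 5–4.
Park vs Okoro: Park wins 6–3.
Vance vs Okoro: Okoro wins 5–4.
No candidate beats all others: Rao beats Park beats Okoro beats Rao, a majority cycle.

No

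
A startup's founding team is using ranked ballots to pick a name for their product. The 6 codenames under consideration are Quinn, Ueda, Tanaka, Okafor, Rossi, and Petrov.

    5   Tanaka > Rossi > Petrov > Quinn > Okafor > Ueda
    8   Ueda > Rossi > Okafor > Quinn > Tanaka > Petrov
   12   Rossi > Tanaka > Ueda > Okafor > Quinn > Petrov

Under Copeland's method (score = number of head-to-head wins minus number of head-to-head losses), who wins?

Pairwise results:
  Quinn vs Ueda: Ueda wins 20–5.
  Quinn vs Tanaka: Tanaka wins 17–8.
  Quinn vs Okafor: Okafor wins 20–5.
  Quinn vs Rossi: Rossi wins 25–0.
  Quinn vs Petrov: Quinn wins 20–5.
  Ueda vs Tanaka: Tanaka wins 17–8.
  Ueda vs Okafor: Ueda wins 20–5.
  Ueda vs Rossi: Rossi wins 17–8.
  Ueda vs Petrov: Ueda wins 20–5.
  Tanaka vs Okafor: Tanaka wins 17–8.
  Tanaka vs Rossi: Rossi wins 20–5.
  Tanaka vs Petrov: Tanaka wins 25–0.
  Okafor vs Rossi: Rossi wins 25–0.
  Okafor vs Petrov: Okafor wins 20–5.
  Rossi vs Petrov: Rossi wins 25–0.
Copeland scores (wins − losses):
  Quinn: 1 − 4 = -3
  Ueda: 3 − 2 = 1
  Tanaka: 4 − 1 = 3
  Okafor: 2 − 3 = -1
  Rossi: 5 − 0 = 5
  Petrov: 0 − 5 = -5
Rossi has the best Copeland score.

Rossi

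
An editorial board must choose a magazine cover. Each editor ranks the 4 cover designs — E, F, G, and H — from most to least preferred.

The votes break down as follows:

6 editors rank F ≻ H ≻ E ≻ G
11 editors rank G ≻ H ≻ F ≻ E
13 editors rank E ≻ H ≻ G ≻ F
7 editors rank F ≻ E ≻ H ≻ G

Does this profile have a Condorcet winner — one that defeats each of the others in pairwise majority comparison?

No

Head-to-head results (37 voters total):
E vs F: F wins 24–13.
E vs G: E wins 26–11.
E vs H: E wins 20–17.
F vs G: G wins 24–13.
F vs H: H wins 24–13.
G vs H: H wins 26–11.
No candidate beats all others: E beats G beats F beats E, a majority cycle.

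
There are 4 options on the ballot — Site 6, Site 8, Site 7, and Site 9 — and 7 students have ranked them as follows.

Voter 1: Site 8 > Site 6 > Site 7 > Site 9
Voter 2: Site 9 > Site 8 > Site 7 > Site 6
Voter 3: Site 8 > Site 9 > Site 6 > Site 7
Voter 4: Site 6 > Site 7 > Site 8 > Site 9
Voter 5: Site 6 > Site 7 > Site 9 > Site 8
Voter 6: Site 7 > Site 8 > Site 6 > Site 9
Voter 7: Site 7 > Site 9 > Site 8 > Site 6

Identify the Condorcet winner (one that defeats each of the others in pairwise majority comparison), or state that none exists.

No Condorcet winner

Head-to-head results (7 voters total):
Site 6 vs Site 8: Site 8 wins 5–2.
Site 6 vs Site 7: Site 6 wins 4–3.
Site 6 vs Site 9: Site 6 wins 4–3.
Site 8 vs Site 7: Site 7 wins 4–3.
Site 8 vs Site 9: Site 8 wins 4–3.
Site 7 vs Site 9: Site 7 wins 5–2.
No candidate beats all others: Site 6 beats Site 7 beats Site 8 beats Site 6, a majority cycle.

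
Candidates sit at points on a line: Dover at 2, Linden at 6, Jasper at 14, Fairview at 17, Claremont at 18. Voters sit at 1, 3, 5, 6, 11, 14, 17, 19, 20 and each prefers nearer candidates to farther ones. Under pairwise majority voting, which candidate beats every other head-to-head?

Jasper

With single-peaked preferences on a line, the Condorcet winner is the candidate closest to the median voter.
The median voter (position 11) is closest to Jasper at 14.
Check: Jasper vs Linden — voters closer to Jasper: 5 of 9.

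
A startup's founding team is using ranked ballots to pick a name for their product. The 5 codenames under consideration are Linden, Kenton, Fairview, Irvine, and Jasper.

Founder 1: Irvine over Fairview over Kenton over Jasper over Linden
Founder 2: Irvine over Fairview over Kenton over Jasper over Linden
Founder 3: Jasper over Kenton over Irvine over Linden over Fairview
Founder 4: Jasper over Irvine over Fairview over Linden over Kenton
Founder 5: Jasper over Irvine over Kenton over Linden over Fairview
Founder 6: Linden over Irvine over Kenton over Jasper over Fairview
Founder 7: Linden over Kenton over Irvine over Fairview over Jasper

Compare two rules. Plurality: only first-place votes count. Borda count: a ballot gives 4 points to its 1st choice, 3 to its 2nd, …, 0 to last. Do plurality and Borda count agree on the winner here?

Plurality first-place counts: Linden 2, Kenton 0, Fairview 0, Irvine 2, Jasper 3 → Jasper.
Borda totals: Linden 11, Kenton 14, Fairview 9, Irvine 21, Jasper 15 → Irvine.
The two rules disagree: plurality picks Jasper, Borda picks Irvine.

No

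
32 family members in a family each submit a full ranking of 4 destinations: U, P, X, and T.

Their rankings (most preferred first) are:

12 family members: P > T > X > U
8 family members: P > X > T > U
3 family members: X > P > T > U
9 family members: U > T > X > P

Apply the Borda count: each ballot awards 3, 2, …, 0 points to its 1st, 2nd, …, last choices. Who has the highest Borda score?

P

Borda scores:
  U: 12·0 + 8·0 + 3·0 + 9·3 = 27
  P: 12·3 + 8·3 + 3·2 + 9·0 = 66
  X: 12·1 + 8·2 + 3·3 + 9·1 = 46
  T: 12·2 + 8·1 + 3·1 + 9·2 = 53
P has the highest total.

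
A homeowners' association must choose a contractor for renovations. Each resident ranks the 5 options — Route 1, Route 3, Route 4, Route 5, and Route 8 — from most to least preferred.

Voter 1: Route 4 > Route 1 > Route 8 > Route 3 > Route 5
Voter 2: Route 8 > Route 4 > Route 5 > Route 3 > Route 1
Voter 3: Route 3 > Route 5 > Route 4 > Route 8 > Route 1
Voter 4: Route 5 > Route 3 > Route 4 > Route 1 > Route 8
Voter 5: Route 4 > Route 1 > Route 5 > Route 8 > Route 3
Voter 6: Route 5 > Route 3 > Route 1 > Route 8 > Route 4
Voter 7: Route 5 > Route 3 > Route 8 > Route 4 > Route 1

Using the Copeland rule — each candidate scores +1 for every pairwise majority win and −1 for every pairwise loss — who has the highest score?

Route 5

Pairwise results:
  Route 1 vs Route 3: Route 3 wins 5–2.
  Route 1 vs Route 4: Route 4 wins 6–1.
  Route 1 vs Route 5: Route 5 wins 5–2.
  Route 1 vs Route 8: Route 1 wins 4–3.
  Route 3 vs Route 4: Route 3 wins 4–3.
  Route 3 vs Route 5: Route 5 wins 5–2.
  Route 3 vs Route 8: Route 3 wins 4–3.
  Route 4 vs Route 5: Route 5 wins 4–3.
  Route 4 vs Route 8: Route 4 wins 4–3.
  Route 5 vs Route 8: Route 5 wins 5–2.
Copeland scores (wins − losses):
  Route 1: 1 − 3 = -2
  Route 3: 3 − 1 = 2
  Route 4: 2 − 2 = 0
  Route 5: 4 − 0 = 4
  Route 8: 0 − 4 = -4
Route 5 has the best Copeland score.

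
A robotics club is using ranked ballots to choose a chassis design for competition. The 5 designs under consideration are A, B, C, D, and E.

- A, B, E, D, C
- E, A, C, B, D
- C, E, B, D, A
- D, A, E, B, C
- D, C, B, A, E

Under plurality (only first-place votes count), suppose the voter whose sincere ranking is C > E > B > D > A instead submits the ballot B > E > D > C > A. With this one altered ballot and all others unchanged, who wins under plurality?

First-place totals with the altered ballot: A 1, B 1, C 0, D 2, E 1.
The winner is unchanged: still D.

D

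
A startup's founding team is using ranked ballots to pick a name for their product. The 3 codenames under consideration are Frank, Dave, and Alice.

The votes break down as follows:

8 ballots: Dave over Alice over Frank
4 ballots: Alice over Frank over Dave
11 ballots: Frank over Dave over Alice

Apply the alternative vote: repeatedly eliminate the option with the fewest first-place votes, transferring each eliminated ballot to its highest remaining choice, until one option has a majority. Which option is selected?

Frank

Round 1: Frank 11, Dave 8, Alice 4. Alice has the fewest and is eliminated.
Round 2: Frank 15, Dave 8. Frank has a majority.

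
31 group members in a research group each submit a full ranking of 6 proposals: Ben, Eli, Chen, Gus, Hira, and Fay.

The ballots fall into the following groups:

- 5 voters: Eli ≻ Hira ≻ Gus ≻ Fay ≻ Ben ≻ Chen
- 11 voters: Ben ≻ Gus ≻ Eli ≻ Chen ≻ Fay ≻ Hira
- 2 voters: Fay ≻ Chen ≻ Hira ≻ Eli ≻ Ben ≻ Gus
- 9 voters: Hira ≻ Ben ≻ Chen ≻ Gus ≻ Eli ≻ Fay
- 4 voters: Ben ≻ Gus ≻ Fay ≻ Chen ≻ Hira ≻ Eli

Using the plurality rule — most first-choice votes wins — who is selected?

First-place vote totals:
  Ben: 15
  Eli: 5
  Chen: 0
  Gus: 0
  Hira: 9
  Fay: 2
Ben has the most first-place votes.

Ben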